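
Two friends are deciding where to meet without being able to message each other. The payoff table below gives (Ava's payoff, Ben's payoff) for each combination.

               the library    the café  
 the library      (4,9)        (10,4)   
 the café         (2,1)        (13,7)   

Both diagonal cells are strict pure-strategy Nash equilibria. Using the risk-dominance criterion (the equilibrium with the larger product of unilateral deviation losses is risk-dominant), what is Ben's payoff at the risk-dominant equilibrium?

At both the library: Ava loses 4 − 2 = 2 by deviating; Ben loses 9 − 4 = 5. Product = 2·5 = 10.
At both the café: Ava loses 13 − 10 = 3 by deviating; Ben loses 7 − 1 = 6. Product = 3·6 = 18.
18 > 10, so both the café is risk-dominant. Ben's payoff there is 7.

7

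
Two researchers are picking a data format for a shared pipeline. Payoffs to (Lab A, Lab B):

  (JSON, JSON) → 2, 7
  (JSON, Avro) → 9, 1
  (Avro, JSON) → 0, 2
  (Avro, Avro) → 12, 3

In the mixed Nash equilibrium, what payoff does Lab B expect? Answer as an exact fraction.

19/7

Lab A mixes with probability p on JSON, chosen so Lab B is indifferent: 7p + 2(1−p) = 1p + 3(1−p) gives p = 1/7.
Lab B's expected payoff is 7·1/7 + 2·6/7 = 19/7.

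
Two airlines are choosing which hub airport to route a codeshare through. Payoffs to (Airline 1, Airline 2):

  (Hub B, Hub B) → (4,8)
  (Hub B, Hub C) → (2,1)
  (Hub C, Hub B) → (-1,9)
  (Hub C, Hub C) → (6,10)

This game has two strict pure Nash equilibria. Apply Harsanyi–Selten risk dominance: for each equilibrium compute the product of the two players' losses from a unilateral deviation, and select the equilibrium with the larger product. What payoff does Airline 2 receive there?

8

At both Hub B: Airline 1 loses 4 − (-1) = 5 by deviating; Airline 2 loses 8 − 1 = 7. Product = 5·7 = 35.
At both Hub C: Airline 1 loses 6 − 2 = 4 by deviating; Airline 2 loses 10 − 9 = 1. Product = 4·1 = 4.
35 > 4, so both Hub B is risk-dominant. Airline 2's payoff there is 8.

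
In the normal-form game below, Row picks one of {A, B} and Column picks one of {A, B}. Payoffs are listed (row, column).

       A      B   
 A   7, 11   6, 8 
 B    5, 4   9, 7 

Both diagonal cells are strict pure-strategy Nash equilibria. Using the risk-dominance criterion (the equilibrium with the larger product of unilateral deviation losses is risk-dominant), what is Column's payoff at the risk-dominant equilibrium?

7

At both A: Row loses 7 − 5 = 2 by deviating; Column loses 11 − 8 = 3. Product = 2·3 = 6.
At both B: Row loses 9 − 6 = 3 by deviating; Column loses 7 − 4 = 3. Product = 3·3 = 9.
9 > 6, so both B is risk-dominant. Column's payoff there is 7.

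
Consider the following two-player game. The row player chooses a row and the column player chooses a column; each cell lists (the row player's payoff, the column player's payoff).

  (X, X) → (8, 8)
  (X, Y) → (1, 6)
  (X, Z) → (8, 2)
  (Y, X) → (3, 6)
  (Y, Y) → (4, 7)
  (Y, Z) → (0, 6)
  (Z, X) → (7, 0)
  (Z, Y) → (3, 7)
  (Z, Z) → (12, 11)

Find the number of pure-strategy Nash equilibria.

Both X: the row player gets 8 (best alternative 7); the column player gets 8 (best alternative 6). Neither deviates — NE.
Both Y: the row player gets 4 (best alternative 3); the column player gets 7 (best alternative 6). Neither deviates — NE.
Both Z: the row player gets 12 (best alternative 8); the column player gets 11 (best alternative 7). Neither deviates — NE.
(Y, X) is not a NE: the row player would switch to X (8 > 3).
No other cell survives both best-response checks, so there are 3 pure NE.

3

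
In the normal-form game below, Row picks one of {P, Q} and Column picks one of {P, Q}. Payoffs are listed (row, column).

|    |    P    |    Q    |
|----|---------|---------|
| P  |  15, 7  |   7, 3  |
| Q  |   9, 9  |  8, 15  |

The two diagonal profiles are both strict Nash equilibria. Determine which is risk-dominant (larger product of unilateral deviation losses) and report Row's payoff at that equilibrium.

At both P: Row loses 15 − 9 = 6 by deviating; Column loses 7 − 3 = 4. Product = 6·4 = 24.
At both Q: Row loses 8 − 7 = 1 by deviating; Column loses 15 − 9 = 6. Product = 1·6 = 6.
24 > 6, so both P is risk-dominant. Row's payoff there is 15.

15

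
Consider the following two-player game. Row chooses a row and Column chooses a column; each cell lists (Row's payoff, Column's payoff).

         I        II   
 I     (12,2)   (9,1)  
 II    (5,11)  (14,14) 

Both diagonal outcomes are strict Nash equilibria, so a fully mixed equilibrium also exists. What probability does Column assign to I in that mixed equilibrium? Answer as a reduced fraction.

Column's mix q on I must make Row indifferent between I and II.
Row's payoff from I: 12q + 9(1−q). From II: 5q + 14(1−q).
Set equal: 7q = 5(1−q) → q = 5/12.

5/12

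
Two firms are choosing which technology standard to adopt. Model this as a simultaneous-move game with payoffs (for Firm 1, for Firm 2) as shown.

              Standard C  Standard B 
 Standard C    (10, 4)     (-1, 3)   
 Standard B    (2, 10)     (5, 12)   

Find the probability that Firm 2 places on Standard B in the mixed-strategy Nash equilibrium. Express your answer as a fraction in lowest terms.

4/7

Firm 2's mix q on Standard C must make Firm 1 indifferent between Standard C and Standard B.
Firm 1's payoff from Standard C: 10q + (-1)(1−q). From Standard B: 2q + 5(1−q).
Set equal: 8q = 6(1−q) → q = 6/14 = 3/7.
Probability on Standard B is 1 − 3/7 = 4/7.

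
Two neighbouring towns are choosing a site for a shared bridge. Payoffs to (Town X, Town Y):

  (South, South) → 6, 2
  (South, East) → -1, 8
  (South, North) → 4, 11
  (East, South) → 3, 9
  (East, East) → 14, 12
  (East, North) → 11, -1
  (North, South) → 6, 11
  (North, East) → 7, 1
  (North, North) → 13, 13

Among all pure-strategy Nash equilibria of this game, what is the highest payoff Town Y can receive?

13

Both East is a pure NE (Town X: 14 ≥ 7; Town Y: 12 ≥ 9). Town Y gets 12.
Both North is a pure NE (Town X: 13 ≥ 11; Town Y: 13 ≥ 11). Town Y gets 13.
Every other cell has a profitable deviation for at least one player. Highest of {12, 13} is 13.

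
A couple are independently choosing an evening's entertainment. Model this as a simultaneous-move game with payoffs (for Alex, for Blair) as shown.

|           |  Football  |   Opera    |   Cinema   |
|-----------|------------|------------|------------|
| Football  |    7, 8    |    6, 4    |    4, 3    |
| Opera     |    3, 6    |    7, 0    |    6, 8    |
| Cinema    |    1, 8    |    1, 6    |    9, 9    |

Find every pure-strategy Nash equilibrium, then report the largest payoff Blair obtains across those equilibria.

Both Football is a pure NE (Alex: 7 ≥ 3; Blair: 8 ≥ 4). Blair gets 8.
Both Cinema is a pure NE (Alex: 9 ≥ 6; Blair: 9 ≥ 8). Blair gets 9.
Every other cell has a profitable deviation for at least one player. Highest of {8, 9} is 9.

9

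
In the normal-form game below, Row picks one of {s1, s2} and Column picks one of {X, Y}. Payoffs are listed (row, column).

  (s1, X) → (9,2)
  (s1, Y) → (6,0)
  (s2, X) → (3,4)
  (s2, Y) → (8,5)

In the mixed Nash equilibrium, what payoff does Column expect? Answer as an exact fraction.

10/3

Row mixes with probability p on s1, chosen so Column is indifferent: 2p + 4(1−p) = 0p + 5(1−p) gives p = 1/3.
Column's expected payoff is 2·1/3 + 4·2/3 = 10/3.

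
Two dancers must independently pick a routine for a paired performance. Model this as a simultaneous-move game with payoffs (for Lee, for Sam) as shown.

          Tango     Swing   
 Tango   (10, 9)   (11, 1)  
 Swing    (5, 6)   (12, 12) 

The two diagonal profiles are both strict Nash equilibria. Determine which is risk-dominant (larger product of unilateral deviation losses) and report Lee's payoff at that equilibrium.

At both Tango: Lee loses 10 − 5 = 5 by deviating; Sam loses 9 − 1 = 8. Product = 5·8 = 40.
At both Swing: Lee loses 12 − 11 = 1 by deviating; Sam loses 12 − 6 = 6. Product = 1·6 = 6.
40 > 6, so both Tango is risk-dominant. Lee's payoff there is 10.

10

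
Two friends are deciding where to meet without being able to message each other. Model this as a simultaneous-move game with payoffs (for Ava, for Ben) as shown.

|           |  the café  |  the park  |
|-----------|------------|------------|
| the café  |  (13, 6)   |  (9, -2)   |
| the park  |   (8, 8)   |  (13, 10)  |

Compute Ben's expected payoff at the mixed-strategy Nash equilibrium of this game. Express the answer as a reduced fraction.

38/5

Ava mixes with probability p on the café, chosen so Ben is indifferent: 6p + 8(1−p) = (-2)p + 10(1−p) gives p = 1/5.
Ben's expected payoff is 6·1/5 + 8·4/5 = 38/5.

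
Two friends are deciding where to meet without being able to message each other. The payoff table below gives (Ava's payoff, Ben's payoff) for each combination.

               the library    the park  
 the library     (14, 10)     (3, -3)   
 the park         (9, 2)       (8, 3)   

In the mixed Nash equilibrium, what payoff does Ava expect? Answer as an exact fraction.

17/2

Ben mixes with probability q on the library, chosen so Ava is indifferent: 14q + 3(1−q) = 9q + 8(1−q) gives q = 1/2.
Ava's expected payoff (from either row, since indifferent) is 14·1/2 + 3·1/2 = 17/2.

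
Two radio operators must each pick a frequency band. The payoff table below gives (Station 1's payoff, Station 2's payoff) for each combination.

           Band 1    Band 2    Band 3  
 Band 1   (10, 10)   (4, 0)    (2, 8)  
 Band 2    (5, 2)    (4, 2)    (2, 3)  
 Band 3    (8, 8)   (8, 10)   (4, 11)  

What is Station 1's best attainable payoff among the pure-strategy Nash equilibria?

Both Band 1 is a pure NE (Station 1: 10 ≥ 8; Station 2: 10 ≥ 8). Station 1 gets 10.
Both Band 3 is a pure NE (Station 1: 4 ≥ 2; Station 2: 11 ≥ 10). Station 1 gets 4.
Every other cell has a profitable deviation for at least one player. Highest of {10, 4} is 10.

10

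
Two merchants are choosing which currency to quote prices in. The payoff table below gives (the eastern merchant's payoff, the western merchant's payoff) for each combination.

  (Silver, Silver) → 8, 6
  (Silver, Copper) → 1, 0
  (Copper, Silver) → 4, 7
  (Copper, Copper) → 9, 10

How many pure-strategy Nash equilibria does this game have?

2

Both Silver: the eastern merchant gets 8 (best alternative 4); the western merchant gets 6 (best alternative 0). Neither deviates — NE.
Both Copper: the eastern merchant gets 9 (best alternative 1); the western merchant gets 10 (best alternative 7). Neither deviates — NE.
(Silver, Copper) is not a NE: the eastern merchant would switch to Copper (9 > 1).
No other cell survives both best-response checks, so there are 2 pure NE.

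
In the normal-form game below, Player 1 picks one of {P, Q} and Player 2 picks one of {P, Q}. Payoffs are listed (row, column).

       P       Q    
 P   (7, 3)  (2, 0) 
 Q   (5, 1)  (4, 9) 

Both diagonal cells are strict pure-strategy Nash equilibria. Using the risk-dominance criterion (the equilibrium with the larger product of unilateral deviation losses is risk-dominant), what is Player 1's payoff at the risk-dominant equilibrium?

At both P: Player 1 loses 7 − 5 = 2 by deviating; Player 2 loses 3 − 0 = 3. Product = 2·3 = 6.
At both Q: Player 1 loses 4 − 2 = 2 by deviating; Player 2 loses 9 − 1 = 8. Product = 2·8 = 16.
16 > 6, so both Q is risk-dominant. Player 1's payoff there is 4.

4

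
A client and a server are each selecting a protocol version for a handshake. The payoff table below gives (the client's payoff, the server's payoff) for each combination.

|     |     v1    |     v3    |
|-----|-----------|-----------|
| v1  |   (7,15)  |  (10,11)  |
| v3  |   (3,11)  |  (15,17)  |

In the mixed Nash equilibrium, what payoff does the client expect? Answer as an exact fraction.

25/3

The server mixes with probability q on v1, chosen so the client is indifferent: 7q + 10(1−q) = 3q + 15(1−q) gives q = 5/9.
The client's expected payoff (from either row, since indifferent) is 7·5/9 + 10·4/9 = 25/3.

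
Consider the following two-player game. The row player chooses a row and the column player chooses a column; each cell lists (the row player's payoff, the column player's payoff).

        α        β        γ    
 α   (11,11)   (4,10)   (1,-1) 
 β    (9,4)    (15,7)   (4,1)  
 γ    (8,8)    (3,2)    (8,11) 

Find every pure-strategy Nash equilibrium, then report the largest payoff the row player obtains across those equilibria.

15

Both α is a pure NE (the row player: 11 ≥ 9; the column player: 11 ≥ 10). The row player gets 11.
Both β is a pure NE (the row player: 15 ≥ 4; the column player: 7 ≥ 4). The row player gets 15.
Both γ is a pure NE (the row player: 8 ≥ 4; the column player: 11 ≥ 8). The row player gets 8.
Every other cell has a profitable deviation for at least one player. Highest of {11, 15, 8} is 15.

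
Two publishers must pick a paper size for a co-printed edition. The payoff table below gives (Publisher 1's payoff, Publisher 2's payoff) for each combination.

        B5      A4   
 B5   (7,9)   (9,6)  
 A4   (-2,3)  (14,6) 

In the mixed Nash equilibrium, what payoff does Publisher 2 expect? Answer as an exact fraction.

Publisher 1 mixes with probability p on B5, chosen so Publisher 2 is indifferent: 9p + 3(1−p) = 6p + 6(1−p) gives p = 1/2.
Publisher 2's expected payoff is 9·1/2 + 3·1/2 = 6.

6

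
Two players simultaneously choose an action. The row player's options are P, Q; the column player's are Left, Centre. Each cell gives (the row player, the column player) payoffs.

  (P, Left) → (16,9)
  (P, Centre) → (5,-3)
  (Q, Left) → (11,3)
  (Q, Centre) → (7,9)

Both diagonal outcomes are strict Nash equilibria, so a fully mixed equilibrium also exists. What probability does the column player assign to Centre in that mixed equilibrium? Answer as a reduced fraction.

5/7

The column player's mix q on Left must make the row player indifferent between P and Q.
The row player's payoff from P: 16q + 5(1−q). From Q: 11q + 7(1−q).
Set equal: 5q = 2(1−q) → q = 2/7.
Probability on Centre is 1 − 2/7 = 5/7.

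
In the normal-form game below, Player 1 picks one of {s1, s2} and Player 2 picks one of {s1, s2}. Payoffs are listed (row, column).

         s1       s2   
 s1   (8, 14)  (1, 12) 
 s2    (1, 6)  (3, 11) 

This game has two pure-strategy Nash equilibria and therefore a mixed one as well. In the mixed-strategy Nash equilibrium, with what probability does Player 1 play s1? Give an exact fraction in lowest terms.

Player 1's mix p on s1 must make Player 2 indifferent between s1 and s2.
Player 2's payoff from s1: 14p + 6(1−p). From s2: 12p + 11(1−p).
Set equal: 2p = 5(1−p) → p = 5/7.

5/7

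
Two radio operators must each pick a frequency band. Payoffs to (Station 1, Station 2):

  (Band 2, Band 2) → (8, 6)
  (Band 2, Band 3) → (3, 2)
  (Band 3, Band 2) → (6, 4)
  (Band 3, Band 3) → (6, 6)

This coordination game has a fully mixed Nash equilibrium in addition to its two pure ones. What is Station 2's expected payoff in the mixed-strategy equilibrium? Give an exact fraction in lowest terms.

14/3

Station 1 mixes with probability p on Band 2, chosen so Station 2 is indifferent: 6p + 4(1−p) = 2p + 6(1−p) gives p = 1/3.
Station 2's expected payoff is 6·1/3 + 4·2/3 = 14/3.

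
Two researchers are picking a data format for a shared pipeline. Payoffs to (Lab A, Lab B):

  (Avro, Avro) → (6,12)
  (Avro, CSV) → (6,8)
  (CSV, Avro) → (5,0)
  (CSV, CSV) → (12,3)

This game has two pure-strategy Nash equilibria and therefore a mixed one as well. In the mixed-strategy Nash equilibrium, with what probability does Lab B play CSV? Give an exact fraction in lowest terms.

1/7

Lab B's mix q on Avro must make Lab A indifferent between Avro and CSV.
Lab A's payoff from Avro: 6q + 6(1−q). From CSV: 5q + 12(1−q).
Set equal: 1q = 6(1−q) → q = 6/7.
Probability on CSV is 1 − 6/7 = 1/7.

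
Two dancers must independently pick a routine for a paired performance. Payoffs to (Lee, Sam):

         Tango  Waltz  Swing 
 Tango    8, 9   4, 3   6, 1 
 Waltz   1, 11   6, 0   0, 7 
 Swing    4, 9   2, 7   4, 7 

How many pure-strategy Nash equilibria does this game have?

Both Tango: Lee gets 8 (best alternative 4); Sam gets 9 (best alternative 3). Neither deviates — NE.
Both Swing is not a NE: Lee would switch to Tango (6 > 4).
No other cell survives both best-response checks, so there is 1 pure NE.

1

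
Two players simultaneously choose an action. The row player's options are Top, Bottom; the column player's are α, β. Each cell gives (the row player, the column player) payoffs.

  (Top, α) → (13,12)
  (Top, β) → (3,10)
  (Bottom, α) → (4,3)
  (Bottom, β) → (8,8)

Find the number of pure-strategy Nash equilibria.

2

(Top, α): the row player gets 13 (best alternative 4); the column player gets 12 (best alternative 10). Neither deviates — NE.
(Bottom, β): the row player gets 8 (best alternative 3); the column player gets 8 (best alternative 3). Neither deviates — NE.
(Bottom, α) is not a NE: the row player would switch to Top (13 > 4).
No other cell survives both best-response checks, so there are 2 pure NE.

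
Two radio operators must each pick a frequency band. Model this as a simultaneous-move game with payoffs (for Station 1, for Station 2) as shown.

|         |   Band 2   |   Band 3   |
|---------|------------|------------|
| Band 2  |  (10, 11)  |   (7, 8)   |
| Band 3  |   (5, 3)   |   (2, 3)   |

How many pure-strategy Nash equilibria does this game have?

Both Band 2: Station 1 gets 10 (best alternative 5); Station 2 gets 11 (best alternative 8). Neither deviates — NE.
Both Band 3 is not a NE: Station 1 would switch to Band 2 (7 > 2).
No other cell survives both best-response checks, so there is 1 pure NE.

1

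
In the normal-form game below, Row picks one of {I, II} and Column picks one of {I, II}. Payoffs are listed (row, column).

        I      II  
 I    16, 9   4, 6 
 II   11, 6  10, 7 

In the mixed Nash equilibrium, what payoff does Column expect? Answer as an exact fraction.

Row mixes with probability p on I, chosen so Column is indifferent: 9p + 6(1−p) = 6p + 7(1−p) gives p = 1/4.
Column's expected payoff is 9·1/4 + 6·3/4 = 27/4.

27/4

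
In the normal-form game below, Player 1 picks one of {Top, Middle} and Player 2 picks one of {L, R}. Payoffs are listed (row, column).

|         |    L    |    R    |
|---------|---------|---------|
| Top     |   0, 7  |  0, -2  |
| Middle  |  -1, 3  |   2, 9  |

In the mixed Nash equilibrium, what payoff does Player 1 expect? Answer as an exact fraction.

0

Player 2 mixes with probability q on L, chosen so Player 1 is indifferent: 0q + 0(1−q) = (-1)q + 2(1−q) gives q = 2/3.
Player 1's expected payoff (from either row, since indifferent) is 0·2/3 + 0·1/3 = 0.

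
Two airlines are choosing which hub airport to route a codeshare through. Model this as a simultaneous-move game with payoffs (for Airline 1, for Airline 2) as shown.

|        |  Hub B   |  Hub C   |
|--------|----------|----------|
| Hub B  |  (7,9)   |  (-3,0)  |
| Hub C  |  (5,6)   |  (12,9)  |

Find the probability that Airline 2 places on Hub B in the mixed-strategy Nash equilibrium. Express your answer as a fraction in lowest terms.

15/17

Airline 2's mix q on Hub B must make Airline 1 indifferent between Hub B and Hub C.
Airline 1's payoff from Hub B: 7q + (-3)(1−q). From Hub C: 5q + 12(1−q).
Set equal: 2q = 15(1−q) → q = 15/17.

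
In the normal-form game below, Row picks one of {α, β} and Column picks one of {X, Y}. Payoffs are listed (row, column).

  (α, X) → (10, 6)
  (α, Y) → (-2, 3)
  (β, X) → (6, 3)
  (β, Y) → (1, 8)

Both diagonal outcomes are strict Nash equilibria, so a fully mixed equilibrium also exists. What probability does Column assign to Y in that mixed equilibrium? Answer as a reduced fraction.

Column's mix q on X must make Row indifferent between α and β.
Row's payoff from α: 10q + (-2)(1−q). From β: 6q + 1(1−q).
Set equal: 4q = 3(1−q) → q = 3/7.
Probability on Y is 1 − 3/7 = 4/7.

4/7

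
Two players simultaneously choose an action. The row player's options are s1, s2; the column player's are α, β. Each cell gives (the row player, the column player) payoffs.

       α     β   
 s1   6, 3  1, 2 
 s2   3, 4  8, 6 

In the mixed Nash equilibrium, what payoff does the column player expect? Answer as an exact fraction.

The row player mixes with probability p on s1, chosen so the column player is indifferent: 3p + 4(1−p) = 2p + 6(1−p) gives p = 2/3.
The column player's expected payoff is 3·2/3 + 4·1/3 = 10/3.

10/3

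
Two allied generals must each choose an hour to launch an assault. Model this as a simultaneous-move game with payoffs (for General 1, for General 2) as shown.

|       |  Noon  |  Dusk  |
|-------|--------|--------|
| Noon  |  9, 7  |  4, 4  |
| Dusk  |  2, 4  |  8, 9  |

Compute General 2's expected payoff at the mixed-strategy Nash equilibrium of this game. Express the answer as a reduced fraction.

General 1 mixes with probability p on Noon, chosen so General 2 is indifferent: 7p + 4(1−p) = 4p + 9(1−p) gives p = 5/8.
General 2's expected payoff is 7·5/8 + 4·3/8 = 47/8.

47/8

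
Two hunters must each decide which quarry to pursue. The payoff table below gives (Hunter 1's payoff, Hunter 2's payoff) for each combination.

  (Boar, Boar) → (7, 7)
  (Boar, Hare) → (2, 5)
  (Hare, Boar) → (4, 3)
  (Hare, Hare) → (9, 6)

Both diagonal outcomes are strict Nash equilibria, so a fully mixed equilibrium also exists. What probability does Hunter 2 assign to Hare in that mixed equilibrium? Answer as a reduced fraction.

3/10

Hunter 2's mix q on Boar must make Hunter 1 indifferent between Boar and Hare.
Hunter 1's payoff from Boar: 7q + 2(1−q). From Hare: 4q + 9(1−q).
Set equal: 3q = 7(1−q) → q = 7/10.
Probability on Hare is 1 − 7/10 = 3/10.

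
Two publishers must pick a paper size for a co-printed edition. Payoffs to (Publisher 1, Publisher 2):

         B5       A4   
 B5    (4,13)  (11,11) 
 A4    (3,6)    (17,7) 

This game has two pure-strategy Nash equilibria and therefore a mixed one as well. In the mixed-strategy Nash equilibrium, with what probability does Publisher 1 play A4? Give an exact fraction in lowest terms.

Publisher 1's mix p on B5 must make Publisher 2 indifferent between B5 and A4.
Publisher 2's payoff from B5: 13p + 6(1−p). From A4: 11p + 7(1−p).
Set equal: 2p = 1(1−p) → p = 1/3.
Probability on A4 is 1 − 1/3 = 2/3.

2/3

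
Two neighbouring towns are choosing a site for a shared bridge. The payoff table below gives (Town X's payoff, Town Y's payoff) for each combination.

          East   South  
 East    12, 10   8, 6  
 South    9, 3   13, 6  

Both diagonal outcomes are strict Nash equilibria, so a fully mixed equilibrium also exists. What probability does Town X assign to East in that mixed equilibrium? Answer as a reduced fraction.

Town X's mix p on East must make Town Y indifferent between East and South.
Town Y's payoff from East: 10p + 3(1−p). From South: 6p + 6(1−p).
Set equal: 4p = 3(1−p) → p = 3/7.

3/7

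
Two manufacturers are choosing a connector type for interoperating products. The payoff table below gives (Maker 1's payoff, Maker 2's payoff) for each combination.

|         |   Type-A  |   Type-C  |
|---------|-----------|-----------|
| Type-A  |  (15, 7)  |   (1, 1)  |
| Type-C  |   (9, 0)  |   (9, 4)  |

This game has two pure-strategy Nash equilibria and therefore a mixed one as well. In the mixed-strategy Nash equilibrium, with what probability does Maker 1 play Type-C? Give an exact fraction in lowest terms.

3/5

Maker 1's mix p on Type-A must make Maker 2 indifferent between Type-A and Type-C.
Maker 2's payoff from Type-A: 7p + 0(1−p). From Type-C: 1p + 4(1−p).
Set equal: 6p = 4(1−p) → p = 4/10 = 2/5.
Probability on Type-C is 1 − 2/5 = 3/5.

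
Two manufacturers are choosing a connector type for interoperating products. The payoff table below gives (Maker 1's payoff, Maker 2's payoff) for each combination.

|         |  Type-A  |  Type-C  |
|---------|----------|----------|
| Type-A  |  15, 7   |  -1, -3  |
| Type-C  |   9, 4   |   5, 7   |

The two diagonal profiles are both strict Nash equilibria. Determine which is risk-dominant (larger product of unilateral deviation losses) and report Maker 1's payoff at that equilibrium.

15

At both Type-A: Maker 1 loses 15 − 9 = 6 by deviating; Maker 2 loses 7 − (-3) = 10. Product = 6·10 = 60.
At both Type-C: Maker 1 loses 5 − (-1) = 6 by deviating; Maker 2 loses 7 − 4 = 3. Product = 6·3 = 18.
60 > 18, so both Type-A is risk-dominant. Maker 1's payoff there is 15.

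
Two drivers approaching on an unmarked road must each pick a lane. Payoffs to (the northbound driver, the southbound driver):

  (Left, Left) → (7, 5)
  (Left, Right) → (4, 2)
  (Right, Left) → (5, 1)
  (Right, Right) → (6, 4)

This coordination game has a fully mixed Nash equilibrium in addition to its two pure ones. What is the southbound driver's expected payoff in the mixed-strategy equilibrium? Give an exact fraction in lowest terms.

3

The northbound driver mixes with probability p on Left, chosen so the southbound driver is indifferent: 5p + 1(1−p) = 2p + 4(1−p) gives p = 1/2.
The southbound driver's expected payoff is 5·1/2 + 1·1/2 = 3.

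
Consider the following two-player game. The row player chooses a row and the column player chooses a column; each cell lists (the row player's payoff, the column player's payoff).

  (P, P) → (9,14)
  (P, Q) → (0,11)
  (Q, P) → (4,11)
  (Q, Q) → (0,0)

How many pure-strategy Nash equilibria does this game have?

Both P: the row player gets 9 (best alternative 4); the column player gets 14 (best alternative 11). Neither deviates — NE.
Both Q is not a NE: the column player would switch to P (11 > 0).
No other cell survives both best-response checks, so there is 1 pure NE.

1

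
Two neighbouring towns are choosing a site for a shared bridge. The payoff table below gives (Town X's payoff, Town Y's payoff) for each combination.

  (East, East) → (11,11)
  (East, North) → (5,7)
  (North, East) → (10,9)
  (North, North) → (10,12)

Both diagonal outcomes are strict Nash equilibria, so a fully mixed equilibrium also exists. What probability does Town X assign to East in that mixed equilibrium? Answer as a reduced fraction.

Town X's mix p on East must make Town Y indifferent between East and North.
Town Y's payoff from East: 11p + 9(1−p). From North: 7p + 12(1−p).
Set equal: 4p = 3(1−p) → p = 3/7.

3/7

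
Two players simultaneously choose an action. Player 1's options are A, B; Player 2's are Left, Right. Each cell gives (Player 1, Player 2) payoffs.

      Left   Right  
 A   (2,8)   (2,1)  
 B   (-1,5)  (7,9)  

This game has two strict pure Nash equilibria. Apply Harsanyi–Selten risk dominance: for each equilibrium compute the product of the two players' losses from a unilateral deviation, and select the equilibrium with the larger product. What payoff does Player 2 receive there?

8

At (A, Left): Player 1 loses 2 − (-1) = 3 by deviating; Player 2 loses 8 − 1 = 7. Product = 3·7 = 21.
At (B, Right): Player 1 loses 7 − 2 = 5 by deviating; Player 2 loses 9 − 5 = 4. Product = 5·4 = 20.
21 > 20, so (A, Left) is risk-dominant. Player 2's payoff there is 8.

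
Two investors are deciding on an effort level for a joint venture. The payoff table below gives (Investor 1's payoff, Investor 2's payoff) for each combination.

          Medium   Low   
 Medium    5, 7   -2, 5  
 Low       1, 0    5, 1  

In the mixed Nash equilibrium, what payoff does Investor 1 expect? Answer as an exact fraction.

27/11

Investor 2 mixes with probability q on Medium, chosen so Investor 1 is indifferent: 5q + (-2)(1−q) = 1q + 5(1−q) gives q = 7/11.
Investor 1's expected payoff (from either row, since indifferent) is 5·7/11 + (-2)·4/11 = 27/11.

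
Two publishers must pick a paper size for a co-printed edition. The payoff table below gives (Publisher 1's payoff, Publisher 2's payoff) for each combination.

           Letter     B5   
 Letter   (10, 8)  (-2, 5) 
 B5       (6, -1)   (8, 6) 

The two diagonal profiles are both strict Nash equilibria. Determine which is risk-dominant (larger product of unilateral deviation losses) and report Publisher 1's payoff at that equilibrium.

8

At both Letter: Publisher 1 loses 10 − 6 = 4 by deviating; Publisher 2 loses 8 − 5 = 3. Product = 4·3 = 12.
At both B5: Publisher 1 loses 8 − (-2) = 10 by deviating; Publisher 2 loses 6 − (-1) = 7. Product = 10·7 = 70.
70 > 12, so both B5 is risk-dominant. Publisher 1's payoff there is 8.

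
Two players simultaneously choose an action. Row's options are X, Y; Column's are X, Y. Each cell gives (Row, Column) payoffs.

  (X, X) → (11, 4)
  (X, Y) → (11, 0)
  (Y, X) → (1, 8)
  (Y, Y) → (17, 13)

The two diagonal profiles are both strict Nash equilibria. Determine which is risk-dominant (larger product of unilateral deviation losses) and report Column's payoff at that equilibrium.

4

At both X: Row loses 11 − 1 = 10 by deviating; Column loses 4 − 0 = 4. Product = 10·4 = 40.
At both Y: Row loses 17 − 11 = 6 by deviating; Column loses 13 − 8 = 5. Product = 6·5 = 30.
40 > 30, so both X is risk-dominant. Column's payoff there is 4.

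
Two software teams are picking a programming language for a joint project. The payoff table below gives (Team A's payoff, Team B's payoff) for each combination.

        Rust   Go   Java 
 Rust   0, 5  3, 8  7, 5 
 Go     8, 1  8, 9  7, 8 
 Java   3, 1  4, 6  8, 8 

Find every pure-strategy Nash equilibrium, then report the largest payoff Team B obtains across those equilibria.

9

Both Go is a pure NE (Team A: 8 ≥ 4; Team B: 9 ≥ 8). Team B gets 9.
Both Java is a pure NE (Team A: 8 ≥ 7; Team B: 8 ≥ 6). Team B gets 8.
Every other cell has a profitable deviation for at least one player. Highest of {9, 8} is 9.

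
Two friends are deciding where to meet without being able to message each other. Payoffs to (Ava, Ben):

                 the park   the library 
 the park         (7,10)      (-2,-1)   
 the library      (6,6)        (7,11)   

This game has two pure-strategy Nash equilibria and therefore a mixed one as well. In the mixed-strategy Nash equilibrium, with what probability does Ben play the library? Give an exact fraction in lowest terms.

Ben's mix q on the park must make Ava indifferent between the park and the library.
Ava's payoff from the park: 7q + (-2)(1−q). From the library: 6q + 7(1−q).
Set equal: 1q = 9(1−q) → q = 9/10.
Probability on the library is 1 − 9/10 = 1/10.

1/10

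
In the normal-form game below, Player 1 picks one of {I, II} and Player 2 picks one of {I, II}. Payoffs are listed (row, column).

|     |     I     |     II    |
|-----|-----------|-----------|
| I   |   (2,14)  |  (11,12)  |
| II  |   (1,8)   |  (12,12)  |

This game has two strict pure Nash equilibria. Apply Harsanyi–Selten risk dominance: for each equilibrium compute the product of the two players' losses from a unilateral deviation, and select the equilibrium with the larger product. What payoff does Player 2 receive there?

12

At both I: Player 1 loses 2 − 1 = 1 by deviating; Player 2 loses 14 − 12 = 2. Product = 1·2 = 2.
At both II: Player 1 loses 12 − 11 = 1 by deviating; Player 2 loses 12 − 8 = 4. Product = 1·4 = 4.
4 > 2, so both II is risk-dominant. Player 2's payoff there is 12.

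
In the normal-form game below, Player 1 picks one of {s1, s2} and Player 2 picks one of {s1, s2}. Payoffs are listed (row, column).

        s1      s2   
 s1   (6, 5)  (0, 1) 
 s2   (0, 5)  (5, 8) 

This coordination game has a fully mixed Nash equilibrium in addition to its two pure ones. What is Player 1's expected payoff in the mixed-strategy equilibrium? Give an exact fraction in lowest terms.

30/11

Player 2 mixes with probability q on s1, chosen so Player 1 is indifferent: 6q + 0(1−q) = 0q + 5(1−q) gives q = 5/11.
Player 1's expected payoff (from either row, since indifferent) is 6·5/11 + 0·6/11 = 30/11.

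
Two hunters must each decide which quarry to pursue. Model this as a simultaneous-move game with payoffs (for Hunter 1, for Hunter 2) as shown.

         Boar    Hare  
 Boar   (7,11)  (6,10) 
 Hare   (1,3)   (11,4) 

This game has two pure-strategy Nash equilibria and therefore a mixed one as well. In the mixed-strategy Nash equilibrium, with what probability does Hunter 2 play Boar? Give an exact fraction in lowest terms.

Hunter 2's mix q on Boar must make Hunter 1 indifferent between Boar and Hare.
Hunter 1's payoff from Boar: 7q + 6(1−q). From Hare: 1q + 11(1−q).
Set equal: 6q = 5(1−q) → q = 5/11.

5/11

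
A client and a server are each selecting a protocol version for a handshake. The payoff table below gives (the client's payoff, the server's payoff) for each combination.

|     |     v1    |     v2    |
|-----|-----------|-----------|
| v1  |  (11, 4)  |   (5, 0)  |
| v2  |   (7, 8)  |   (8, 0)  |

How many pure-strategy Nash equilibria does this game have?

1

Both v1: the client gets 11 (best alternative 7); the server gets 4 (best alternative 0). Neither deviates — NE.
Both v2 is not a NE: the server would switch to v1 (8 > 0).
No other cell survives both best-response checks, so there is 1 pure NE.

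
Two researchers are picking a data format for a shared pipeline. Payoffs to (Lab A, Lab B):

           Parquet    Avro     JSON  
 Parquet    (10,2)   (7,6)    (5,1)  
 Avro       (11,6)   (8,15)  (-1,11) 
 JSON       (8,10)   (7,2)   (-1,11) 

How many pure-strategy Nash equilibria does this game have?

1

Both Avro: Lab A gets 8 (best alternative 7); Lab B gets 15 (best alternative 11). Neither deviates — NE.
Both Parquet is not a NE: Lab A would switch to Avro (11 > 10).
No other cell survives both best-response checks, so there is 1 pure NE.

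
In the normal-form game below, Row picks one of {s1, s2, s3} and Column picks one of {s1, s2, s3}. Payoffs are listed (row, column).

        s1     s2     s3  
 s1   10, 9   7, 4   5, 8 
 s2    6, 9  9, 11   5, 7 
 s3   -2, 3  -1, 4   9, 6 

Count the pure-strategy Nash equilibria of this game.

Both s1: Row gets 10 (best alternative 6); Column gets 9 (best alternative 8). Neither deviates — NE.
Both s2: Row gets 9 (best alternative 7); Column gets 11 (best alternative 9). Neither deviates — NE.
Both s3: Row gets 9 (best alternative 5); Column gets 6 (best alternative 4). Neither deviates — NE.
(s2, s3) is not a NE: Row would switch to s3 (9 > 5).
No other cell survives both best-response checks, so there are 3 pure NE.

3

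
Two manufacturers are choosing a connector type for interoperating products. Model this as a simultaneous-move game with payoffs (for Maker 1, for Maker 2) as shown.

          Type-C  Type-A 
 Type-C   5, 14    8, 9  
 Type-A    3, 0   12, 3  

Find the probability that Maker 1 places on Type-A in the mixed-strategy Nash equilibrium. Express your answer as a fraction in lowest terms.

Maker 1's mix p on Type-C must make Maker 2 indifferent between Type-C and Type-A.
Maker 2's payoff from Type-C: 14p + 0(1−p). From Type-A: 9p + 3(1−p).
Set equal: 5p = 3(1−p) → p = 3/8.
Probability on Type-A is 1 − 3/8 = 5/8.

5/8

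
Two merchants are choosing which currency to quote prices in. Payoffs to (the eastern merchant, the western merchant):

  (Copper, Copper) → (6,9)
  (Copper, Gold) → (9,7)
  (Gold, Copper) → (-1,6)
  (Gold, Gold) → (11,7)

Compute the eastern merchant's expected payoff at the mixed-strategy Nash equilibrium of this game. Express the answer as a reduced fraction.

25/3

The western merchant mixes with probability q on Copper, chosen so the eastern merchant is indifferent: 6q + 9(1−q) = (-1)q + 11(1−q) gives q = 2/9.
The eastern merchant's expected payoff (from either row, since indifferent) is 6·2/9 + 9·7/9 = 25/3.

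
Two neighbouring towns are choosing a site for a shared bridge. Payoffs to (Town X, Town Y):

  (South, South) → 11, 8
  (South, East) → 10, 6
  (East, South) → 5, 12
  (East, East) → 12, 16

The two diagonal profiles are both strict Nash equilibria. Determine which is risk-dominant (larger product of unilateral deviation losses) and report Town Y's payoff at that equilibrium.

8

At both South: Town X loses 11 − 5 = 6 by deviating; Town Y loses 8 − 6 = 2. Product = 6·2 = 12.
At both East: Town X loses 12 − 10 = 2 by deviating; Town Y loses 16 − 12 = 4. Product = 2·4 = 8.
12 > 8, so both South is risk-dominant. Town Y's payoff there is 8.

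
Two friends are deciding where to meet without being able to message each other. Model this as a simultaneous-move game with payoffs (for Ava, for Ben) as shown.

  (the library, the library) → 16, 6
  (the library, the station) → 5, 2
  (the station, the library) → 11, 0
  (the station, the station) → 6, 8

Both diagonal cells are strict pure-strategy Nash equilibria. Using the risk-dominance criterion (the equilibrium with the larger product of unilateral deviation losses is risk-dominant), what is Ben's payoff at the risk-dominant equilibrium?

At both the library: Ava loses 16 − 11 = 5 by deviating; Ben loses 6 − 2 = 4. Product = 5·4 = 20.
At both the station: Ava loses 6 − 5 = 1 by deviating; Ben loses 8 − 0 = 8. Product = 1·8 = 8.
20 > 8, so both the library is risk-dominant. Ben's payoff there is 6.

6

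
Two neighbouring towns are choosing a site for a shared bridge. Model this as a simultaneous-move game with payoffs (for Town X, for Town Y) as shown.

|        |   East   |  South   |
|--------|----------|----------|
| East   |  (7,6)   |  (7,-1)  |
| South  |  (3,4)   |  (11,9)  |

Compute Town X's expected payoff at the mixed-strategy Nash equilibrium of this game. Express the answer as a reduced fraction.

Town Y mixes with probability q on East, chosen so Town X is indifferent: 7q + 7(1−q) = 3q + 11(1−q) gives q = 1/2.
Town X's expected payoff (from either row, since indifferent) is 7·1/2 + 7·1/2 = 7.

7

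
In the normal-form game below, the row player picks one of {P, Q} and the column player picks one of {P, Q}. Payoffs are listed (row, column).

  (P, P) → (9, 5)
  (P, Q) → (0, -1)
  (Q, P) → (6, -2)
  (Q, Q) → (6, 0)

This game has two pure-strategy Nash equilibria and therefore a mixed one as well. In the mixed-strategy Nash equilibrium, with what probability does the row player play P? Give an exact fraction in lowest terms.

The row player's mix p on P must make the column player indifferent between P and Q.
The column player's payoff from P: 5p + (-2)(1−p). From Q: (-1)p + 0(1−p).
Set equal: 6p = 2(1−p) → p = 2/8 = 1/4.

1/4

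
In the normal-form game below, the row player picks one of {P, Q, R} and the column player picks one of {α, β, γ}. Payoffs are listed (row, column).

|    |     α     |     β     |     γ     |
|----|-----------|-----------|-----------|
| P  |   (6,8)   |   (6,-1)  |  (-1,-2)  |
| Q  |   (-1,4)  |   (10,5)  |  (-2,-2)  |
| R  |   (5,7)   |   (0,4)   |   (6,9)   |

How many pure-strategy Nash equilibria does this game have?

3

(P, α): the row player gets 6 (best alternative 5); the column player gets 8 (best alternative -1). Neither deviates — NE.
(Q, β): the row player gets 10 (best alternative 6); the column player gets 5 (best alternative 4). Neither deviates — NE.
(R, γ): the row player gets 6 (best alternative -1); the column player gets 9 (best alternative 7). Neither deviates — NE.
(Q, α) is not a NE: the row player would switch to P (6 > -1).
No other cell survives both best-response checks, so there are 3 pure NE.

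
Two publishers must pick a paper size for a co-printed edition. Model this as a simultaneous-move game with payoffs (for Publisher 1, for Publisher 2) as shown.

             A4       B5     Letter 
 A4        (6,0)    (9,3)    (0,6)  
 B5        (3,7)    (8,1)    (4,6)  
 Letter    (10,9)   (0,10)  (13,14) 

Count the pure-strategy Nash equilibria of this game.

Both Letter: Publisher 1 gets 13 (best alternative 4); Publisher 2 gets 14 (best alternative 10). Neither deviates — NE.
Both B5 is not a NE: Publisher 1 would switch to A4 (9 > 8).
No other cell survives both best-response checks, so there is 1 pure NE.

1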